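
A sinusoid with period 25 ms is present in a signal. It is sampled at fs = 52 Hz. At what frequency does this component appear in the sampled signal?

12 Hz

T = 25 ms → f = 1/T = 40 Hz.
40 Hz > fs/2 = 26 Hz, folds to fs − 40 Hz = 12 Hz.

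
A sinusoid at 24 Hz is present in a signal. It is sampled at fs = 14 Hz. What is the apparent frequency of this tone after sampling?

4 Hz

24 Hz mod fs = 10 Hz.
10 Hz > fs/2 = 7 Hz, folds to fs − 10 Hz = 4 Hz.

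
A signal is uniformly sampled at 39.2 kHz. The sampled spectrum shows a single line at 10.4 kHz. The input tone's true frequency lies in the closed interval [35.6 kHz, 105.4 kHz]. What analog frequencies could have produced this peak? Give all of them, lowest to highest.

49.6 kHz, 68 kHz, 88.8 kHz

Frequencies that alias to 10.4 kHz are k·fs ± 10.4 kHz for integer k ≥ 0.
k=0: 10.4 kHz.
k=1: 28.8 kHz, 49.6 kHz.
k=2: 68 kHz, 88.8 kHz.
k=3: 107.2 kHz, 128 kHz.
Within [35.6 kHz, 105.4 kHz]: 49.6 kHz, 68 kHz, 88.8 kHz.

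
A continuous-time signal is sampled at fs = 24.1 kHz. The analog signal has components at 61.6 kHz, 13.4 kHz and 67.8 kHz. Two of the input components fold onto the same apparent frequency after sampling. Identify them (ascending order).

fs/2 = 12.05 kHz.
61.6 kHz mod fs = 13.4 kHz.
13.4 kHz > fs/2 = 12.05 kHz, folds to fs − 13.4 kHz = 10.7 kHz.
13.4 kHz > fs/2 = 12.05 kHz, folds to fs − 13.4 kHz = 10.7 kHz.
67.8 kHz mod fs = 19.6 kHz.
19.6 kHz > fs/2 = 12.05 kHz, folds to fs − 19.6 kHz = 4.5 kHz.
13.4 kHz and 61.6 kHz both map to 10.7 kHz.

13.4 kHz, 61.6 kHz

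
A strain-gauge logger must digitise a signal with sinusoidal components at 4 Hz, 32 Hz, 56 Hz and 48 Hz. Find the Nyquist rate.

Highest-frequency component: 56 Hz.
Nyquist rate = 2 × 56 Hz = 112 Hz.

112 Hz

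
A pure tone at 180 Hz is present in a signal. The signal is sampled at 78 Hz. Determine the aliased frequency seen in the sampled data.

180 Hz mod fs = 24 Hz.
24 Hz ≤ fs/2 = 39 Hz, appears at 24 Hz.

24 Hz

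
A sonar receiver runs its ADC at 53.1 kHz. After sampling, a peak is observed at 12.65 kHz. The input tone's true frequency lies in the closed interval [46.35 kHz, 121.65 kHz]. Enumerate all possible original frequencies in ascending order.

65.75 kHz, 93.55 kHz, 118.85 kHz

Frequencies that alias to 12.65 kHz are k·fs ± 12.65 kHz for integer k ≥ 0.
k=0: 12.65 kHz.
k=1: 40.45 kHz, 65.75 kHz.
k=2: 93.55 kHz, 118.85 kHz.
k=3: 146.65 kHz, 171.95 kHz.
Within [46.35 kHz, 121.65 kHz]: 65.75 kHz, 93.55 kHz, 118.85 kHz.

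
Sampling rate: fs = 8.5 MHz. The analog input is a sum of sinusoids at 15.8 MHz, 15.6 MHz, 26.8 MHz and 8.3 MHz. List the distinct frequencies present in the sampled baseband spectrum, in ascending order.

fs/2 = 4.25 MHz.
15.8 MHz mod fs = 7.3 MHz.
7.3 MHz > fs/2 = 4.25 MHz, folds to fs − 7.3 MHz = 1.2 MHz.
15.6 MHz mod fs = 7.1 MHz.
7.1 MHz > fs/2 = 4.25 MHz, folds to fs − 7.1 MHz = 1.4 MHz.
26.8 MHz mod fs = 1.3 MHz.
1.3 MHz ≤ fs/2 = 4.25 MHz, appears at 1.3 MHz.
8.3 MHz > fs/2 = 4.25 MHz, folds to fs − 8.3 MHz = 0.2 MHz.
Distinct values: {0.2 MHz, 1.2 MHz, 1.3 MHz, 1.4 MHz}.

0.2 MHz, 1.2 MHz, 1.3 MHz, 1.4 MHz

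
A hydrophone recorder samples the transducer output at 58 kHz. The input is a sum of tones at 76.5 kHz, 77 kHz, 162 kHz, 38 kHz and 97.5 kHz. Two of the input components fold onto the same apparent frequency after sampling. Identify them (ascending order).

fs/2 = 29 kHz.
76.5 kHz mod fs = 18.5 kHz.
18.5 kHz ≤ fs/2 = 29 kHz, appears at 18.5 kHz.
77 kHz mod fs = 19 kHz.
19 kHz ≤ fs/2 = 29 kHz, appears at 19 kHz.
162 kHz mod fs = 46 kHz.
46 kHz > fs/2 = 29 kHz, folds to fs − 46 kHz = 12 kHz.
38 kHz > fs/2 = 29 kHz, folds to fs − 38 kHz = 20 kHz.
97.5 kHz mod fs = 39.5 kHz.
39.5 kHz > fs/2 = 29 kHz, folds to fs − 39.5 kHz = 18.5 kHz.
76.5 kHz and 97.5 kHz both map to 18.5 kHz.

76.5 kHz, 97.5 kHz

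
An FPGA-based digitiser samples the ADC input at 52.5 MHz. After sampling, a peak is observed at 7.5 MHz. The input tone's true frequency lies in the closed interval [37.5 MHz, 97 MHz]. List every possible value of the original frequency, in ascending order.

45 MHz, 60 MHz

Frequencies that alias to 7.5 MHz are k·fs ± 7.5 MHz for integer k ≥ 0.
k=0: 7.5 MHz.
k=1: 45 MHz, 60 MHz.
k=2: 97.5 MHz, 112.5 MHz.
Within [37.5 MHz, 97 MHz]: 45 MHz, 60 MHz.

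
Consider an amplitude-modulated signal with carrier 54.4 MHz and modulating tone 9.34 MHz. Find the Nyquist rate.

AM sidebands sit at fc ± fm = 45.06 MHz and 63.74 MHz.
Highest-frequency component: 63.74 MHz.
Nyquist rate = 2 × 63.74 MHz = 127.48 MHz.

127.48 MHz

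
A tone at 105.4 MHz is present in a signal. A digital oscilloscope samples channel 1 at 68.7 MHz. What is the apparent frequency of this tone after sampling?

105.4 MHz mod fs = 36.7 MHz.
36.7 MHz > fs/2 = 34.35 MHz, folds to fs − 36.7 MHz = 32 MHz.

32 MHz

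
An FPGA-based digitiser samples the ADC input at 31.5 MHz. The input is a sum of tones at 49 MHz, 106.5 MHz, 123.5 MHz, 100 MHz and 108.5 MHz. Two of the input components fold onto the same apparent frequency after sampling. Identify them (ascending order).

fs/2 = 15.75 MHz.
49 MHz mod fs = 17.5 MHz.
17.5 MHz > fs/2 = 15.75 MHz, folds to fs − 17.5 MHz = 14 MHz.
106.5 MHz mod fs = 12 MHz.
12 MHz ≤ fs/2 = 15.75 MHz, appears at 12 MHz.
123.5 MHz mod fs = 29 MHz.
29 MHz > fs/2 = 15.75 MHz, folds to fs − 29 MHz = 2.5 MHz.
100 MHz mod fs = 5.5 MHz.
5.5 MHz ≤ fs/2 = 15.75 MHz, appears at 5.5 MHz.
108.5 MHz mod fs = 14 MHz.
14 MHz ≤ fs/2 = 15.75 MHz, appears at 14 MHz.
49 MHz and 108.5 MHz both map to 14 MHz.

49 MHz, 108.5 MHz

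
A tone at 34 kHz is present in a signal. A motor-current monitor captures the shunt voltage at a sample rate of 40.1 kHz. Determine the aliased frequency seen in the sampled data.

34 kHz > fs/2 = 20.05 kHz, folds to fs − 34 kHz = 6.1 kHz.

6.1 kHz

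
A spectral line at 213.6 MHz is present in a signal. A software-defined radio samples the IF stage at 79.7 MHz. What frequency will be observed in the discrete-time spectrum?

213.6 MHz mod fs = 54.2 MHz.
54.2 MHz > fs/2 = 39.85 MHz, folds to fs − 54.2 MHz = 25.5 MHz.

25.5 MHz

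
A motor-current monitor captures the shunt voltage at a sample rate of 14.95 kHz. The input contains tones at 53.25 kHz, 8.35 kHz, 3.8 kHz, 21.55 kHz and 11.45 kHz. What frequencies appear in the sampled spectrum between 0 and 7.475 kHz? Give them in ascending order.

3.5 kHz, 3.8 kHz, 6.55 kHz, 6.6 kHz

fs/2 = 7.475 kHz.
53.25 kHz mod fs = 8.4 kHz.
8.4 kHz > fs/2 = 7.475 kHz, folds to fs − 8.4 kHz = 6.55 kHz.
8.35 kHz > fs/2 = 7.475 kHz, folds to fs − 8.35 kHz = 6.6 kHz.
3.8 kHz ≤ fs/2 = 7.475 kHz, passes unchanged.
21.55 kHz mod fs = 6.6 kHz.
6.6 kHz ≤ fs/2 = 7.475 kHz, appears at 6.6 kHz.
11.45 kHz > fs/2 = 7.475 kHz, folds to fs − 11.45 kHz = 3.5 kHz.
Distinct values: {3.5 kHz, 3.8 kHz, 6.55 kHz, 6.6 kHz}.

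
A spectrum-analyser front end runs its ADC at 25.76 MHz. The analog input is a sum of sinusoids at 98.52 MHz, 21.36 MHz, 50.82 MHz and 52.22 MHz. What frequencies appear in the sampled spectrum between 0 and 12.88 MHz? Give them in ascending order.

fs/2 = 12.88 MHz.
98.52 MHz mod fs = 21.24 MHz.
21.24 MHz > fs/2 = 12.88 MHz, folds to fs − 21.24 MHz = 4.52 MHz.
21.36 MHz > fs/2 = 12.88 MHz, folds to fs − 21.36 MHz = 4.4 MHz.
50.82 MHz mod fs = 25.06 MHz.
25.06 MHz > fs/2 = 12.88 MHz, folds to fs − 25.06 MHz = 0.7 MHz.
52.22 MHz mod fs = 0.7 MHz.
0.7 MHz ≤ fs/2 = 12.88 MHz, appears at 0.7 MHz.
Distinct values: {0.7 MHz, 4.4 MHz, 4.52 MHz}.

0.7 MHz, 4.4 MHz, 4.52 MHz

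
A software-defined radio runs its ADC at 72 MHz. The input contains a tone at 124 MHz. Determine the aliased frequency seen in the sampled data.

20 MHz

124 MHz mod fs = 52 MHz.
52 MHz > fs/2 = 36 MHz, folds to fs − 52 MHz = 20 MHz.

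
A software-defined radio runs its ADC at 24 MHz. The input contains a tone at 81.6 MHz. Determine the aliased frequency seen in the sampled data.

9.6 MHz

81.6 MHz mod fs = 9.6 MHz.
9.6 MHz ≤ fs/2 = 12 MHz, appears at 9.6 MHz.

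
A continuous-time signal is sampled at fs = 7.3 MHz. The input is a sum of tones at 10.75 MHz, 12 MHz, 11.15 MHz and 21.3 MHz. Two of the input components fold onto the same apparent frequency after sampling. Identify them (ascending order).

10.75 MHz, 11.15 MHz

fs/2 = 3.65 MHz.
10.75 MHz mod fs = 3.45 MHz.
3.45 MHz ≤ fs/2 = 3.65 MHz, appears at 3.45 MHz.
12 MHz mod fs = 4.7 MHz.
4.7 MHz > fs/2 = 3.65 MHz, folds to fs − 4.7 MHz = 2.6 MHz.
11.15 MHz mod fs = 3.85 MHz.
3.85 MHz > fs/2 = 3.65 MHz, folds to fs − 3.85 MHz = 3.45 MHz.
21.3 MHz mod fs = 6.7 MHz.
6.7 MHz > fs/2 = 3.65 MHz, folds to fs − 6.7 MHz = 0.6 MHz.
10.75 MHz and 11.15 MHz both map to 3.45 MHz.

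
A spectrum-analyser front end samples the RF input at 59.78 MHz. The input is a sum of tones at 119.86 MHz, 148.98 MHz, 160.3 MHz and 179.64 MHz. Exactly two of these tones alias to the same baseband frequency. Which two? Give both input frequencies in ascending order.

fs/2 = 29.89 MHz.
119.86 MHz mod fs = 0.3 MHz.
0.3 MHz ≤ fs/2 = 29.89 MHz, appears at 0.3 MHz.
148.98 MHz mod fs = 29.42 MHz.
29.42 MHz ≤ fs/2 = 29.89 MHz, appears at 29.42 MHz.
160.3 MHz mod fs = 40.74 MHz.
40.74 MHz > fs/2 = 29.89 MHz, folds to fs − 40.74 MHz = 19.04 MHz.
179.64 MHz mod fs = 0.3 MHz.
0.3 MHz ≤ fs/2 = 29.89 MHz, appears at 0.3 MHz.
119.86 MHz and 179.64 MHz both map to 0.3 MHz.

119.86 MHz, 179.64 MHz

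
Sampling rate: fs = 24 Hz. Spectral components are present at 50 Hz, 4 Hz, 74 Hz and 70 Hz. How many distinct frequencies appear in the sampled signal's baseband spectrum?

2

fs/2 = 12 Hz.
50 Hz mod fs = 2 Hz.
2 Hz ≤ fs/2 = 12 Hz, appears at 2 Hz.
4 Hz ≤ fs/2 = 12 Hz, passes unchanged.
74 Hz mod fs = 2 Hz.
2 Hz ≤ fs/2 = 12 Hz, appears at 2 Hz.
70 Hz mod fs = 22 Hz.
22 Hz > fs/2 = 12 Hz, folds to fs − 22 Hz = 2 Hz.
Distinct values: {2 Hz, 4 Hz} → 2.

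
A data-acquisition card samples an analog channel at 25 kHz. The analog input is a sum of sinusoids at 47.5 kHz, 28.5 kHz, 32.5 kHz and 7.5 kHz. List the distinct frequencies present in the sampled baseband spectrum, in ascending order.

fs/2 = 12.5 kHz.
47.5 kHz mod fs = 22.5 kHz.
22.5 kHz > fs/2 = 12.5 kHz, folds to fs − 22.5 kHz = 2.5 kHz.
28.5 kHz mod fs = 3.5 kHz.
3.5 kHz ≤ fs/2 = 12.5 kHz, appears at 3.5 kHz.
32.5 kHz mod fs = 7.5 kHz.
7.5 kHz ≤ fs/2 = 12.5 kHz, appears at 7.5 kHz.
7.5 kHz ≤ fs/2 = 12.5 kHz, passes unchanged.
Distinct values: {2.5 kHz, 3.5 kHz, 7.5 kHz}.

2.5 kHz, 3.5 kHz, 7.5 kHz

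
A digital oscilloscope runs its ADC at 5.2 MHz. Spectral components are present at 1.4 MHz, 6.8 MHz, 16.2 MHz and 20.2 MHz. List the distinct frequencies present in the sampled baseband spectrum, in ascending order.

0.6 MHz, 1.4 MHz, 1.6 MHz

fs/2 = 2.6 MHz.
1.4 MHz ≤ fs/2 = 2.6 MHz, passes unchanged.
6.8 MHz mod fs = 1.6 MHz.
1.6 MHz ≤ fs/2 = 2.6 MHz, appears at 1.6 MHz.
16.2 MHz mod fs = 0.6 MHz.
0.6 MHz ≤ fs/2 = 2.6 MHz, appears at 0.6 MHz.
20.2 MHz mod fs = 4.6 MHz.
4.6 MHz > fs/2 = 2.6 MHz, folds to fs − 4.6 MHz = 0.6 MHz.
Distinct values: {0.6 MHz, 1.4 MHz, 1.6 MHz}.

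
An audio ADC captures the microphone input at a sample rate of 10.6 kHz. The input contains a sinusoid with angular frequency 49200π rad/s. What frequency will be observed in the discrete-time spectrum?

ω = 49200π rad/s → f = ω/(2π) = 24600 Hz = 24.6 kHz.
24.6 kHz mod fs = 3.4 kHz.
3.4 kHz ≤ fs/2 = 5.3 kHz, appears at 3.4 kHz.

3.4 kHz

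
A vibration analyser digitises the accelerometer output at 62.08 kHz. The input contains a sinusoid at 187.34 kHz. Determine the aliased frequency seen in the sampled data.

1.1 kHz

187.34 kHz mod fs = 1.1 kHz.
1.1 kHz ≤ fs/2 = 31.04 kHz, appears at 1.1 kHz.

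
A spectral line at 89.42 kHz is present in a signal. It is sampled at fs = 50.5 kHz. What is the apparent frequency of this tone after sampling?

11.58 kHz

89.42 kHz mod fs = 38.92 kHz.
38.92 kHz > fs/2 = 25.25 kHz, folds to fs − 38.92 kHz = 11.58 kHz.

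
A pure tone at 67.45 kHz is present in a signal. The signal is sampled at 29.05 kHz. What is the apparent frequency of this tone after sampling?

67.45 kHz mod fs = 9.35 kHz.
9.35 kHz ≤ fs/2 = 14.525 kHz, appears at 9.35 kHz.

9.35 kHz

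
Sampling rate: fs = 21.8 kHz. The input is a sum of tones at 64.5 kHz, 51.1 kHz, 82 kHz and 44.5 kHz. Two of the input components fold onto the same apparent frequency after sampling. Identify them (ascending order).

fs/2 = 10.9 kHz.
64.5 kHz mod fs = 20.9 kHz.
20.9 kHz > fs/2 = 10.9 kHz, folds to fs − 20.9 kHz = 0.9 kHz.
51.1 kHz mod fs = 7.5 kHz.
7.5 kHz ≤ fs/2 = 10.9 kHz, appears at 7.5 kHz.
82 kHz mod fs = 16.6 kHz.
16.6 kHz > fs/2 = 10.9 kHz, folds to fs − 16.6 kHz = 5.2 kHz.
44.5 kHz mod fs = 0.9 kHz.
0.9 kHz ≤ fs/2 = 10.9 kHz, appears at 0.9 kHz.
44.5 kHz and 64.5 kHz both map to 0.9 kHz.

44.5 kHz, 64.5 kHz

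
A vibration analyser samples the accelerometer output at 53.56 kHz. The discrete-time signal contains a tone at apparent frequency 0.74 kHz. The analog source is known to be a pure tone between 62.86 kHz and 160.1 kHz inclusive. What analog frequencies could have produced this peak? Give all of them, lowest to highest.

106.38 kHz, 107.86 kHz, 159.94 kHz

Frequencies that alias to 0.74 kHz are k·fs ± 0.74 kHz for integer k ≥ 0.
k=0: 0.74 kHz.
k=1: 52.82 kHz, 54.3 kHz.
k=2: 106.38 kHz, 107.86 kHz.
k=3: 159.94 kHz, 161.42 kHz.
k=4: 213.5 kHz, 214.98 kHz.
Within [62.86 kHz, 160.1 kHz]: 106.38 kHz, 107.86 kHz, 159.94 kHz.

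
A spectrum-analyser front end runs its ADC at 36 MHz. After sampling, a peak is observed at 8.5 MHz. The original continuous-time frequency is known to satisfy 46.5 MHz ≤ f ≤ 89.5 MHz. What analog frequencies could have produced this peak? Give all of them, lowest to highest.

63.5 MHz, 80.5 MHz

Frequencies that alias to 8.5 MHz are k·fs ± 8.5 MHz for integer k ≥ 0.
k=0: 8.5 MHz.
k=1: 27.5 MHz, 44.5 MHz.
k=2: 63.5 MHz, 80.5 MHz.
k=3: 99.5 MHz, 116.5 MHz.
Within [46.5 MHz, 89.5 MHz]: 63.5 MHz, 80.5 MHz.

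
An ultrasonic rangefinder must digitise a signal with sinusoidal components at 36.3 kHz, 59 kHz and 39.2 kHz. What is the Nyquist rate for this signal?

Highest-frequency component: 59 kHz.
Nyquist rate = 2 × 59 kHz = 118 kHz.

118 kHz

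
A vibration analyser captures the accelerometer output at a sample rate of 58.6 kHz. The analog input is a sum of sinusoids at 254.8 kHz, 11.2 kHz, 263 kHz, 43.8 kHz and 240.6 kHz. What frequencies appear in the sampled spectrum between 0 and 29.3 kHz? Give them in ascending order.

6.2 kHz, 11.2 kHz, 14.8 kHz, 20.4 kHz, 28.6 kHz

fs/2 = 29.3 kHz.
254.8 kHz mod fs = 20.4 kHz.
20.4 kHz ≤ fs/2 = 29.3 kHz, appears at 20.4 kHz.
11.2 kHz ≤ fs/2 = 29.3 kHz, passes unchanged.
263 kHz mod fs = 28.6 kHz.
28.6 kHz ≤ fs/2 = 29.3 kHz, appears at 28.6 kHz.
43.8 kHz > fs/2 = 29.3 kHz, folds to fs − 43.8 kHz = 14.8 kHz.
240.6 kHz mod fs = 6.2 kHz.
6.2 kHz ≤ fs/2 = 29.3 kHz, appears at 6.2 kHz.
Distinct values: {6.2 kHz, 11.2 kHz, 14.8 kHz, 20.4 kHz, 28.6 kHz}.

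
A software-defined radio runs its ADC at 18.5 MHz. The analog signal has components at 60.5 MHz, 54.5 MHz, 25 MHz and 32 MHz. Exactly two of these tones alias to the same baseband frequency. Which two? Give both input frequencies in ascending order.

32 MHz, 60.5 MHz

fs/2 = 9.25 MHz.
60.5 MHz mod fs = 5 MHz.
5 MHz ≤ fs/2 = 9.25 MHz, appears at 5 MHz.
54.5 MHz mod fs = 17.5 MHz.
17.5 MHz > fs/2 = 9.25 MHz, folds to fs − 17.5 MHz = 1 MHz.
25 MHz mod fs = 6.5 MHz.
6.5 MHz ≤ fs/2 = 9.25 MHz, appears at 6.5 MHz.
32 MHz mod fs = 13.5 MHz.
13.5 MHz > fs/2 = 9.25 MHz, folds to fs − 13.5 MHz = 5 MHz.
32 MHz and 60.5 MHz both map to 5 MHz.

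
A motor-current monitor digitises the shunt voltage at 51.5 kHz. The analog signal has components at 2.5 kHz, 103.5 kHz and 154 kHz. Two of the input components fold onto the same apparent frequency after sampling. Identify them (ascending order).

103.5 kHz, 154 kHz

fs/2 = 25.75 kHz.
2.5 kHz ≤ fs/2 = 25.75 kHz, passes unchanged.
103.5 kHz mod fs = 0.5 kHz.
0.5 kHz ≤ fs/2 = 25.75 kHz, appears at 0.5 kHz.
154 kHz mod fs = 51 kHz.
51 kHz > fs/2 = 25.75 kHz, folds to fs − 51 kHz = 0.5 kHz.
103.5 kHz and 154 kHz both map to 0.5 kHz.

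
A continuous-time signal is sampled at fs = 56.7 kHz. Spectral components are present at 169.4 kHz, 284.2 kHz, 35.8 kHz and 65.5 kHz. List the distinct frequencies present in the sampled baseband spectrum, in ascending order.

0.7 kHz, 8.8 kHz, 20.9 kHz

fs/2 = 28.35 kHz.
169.4 kHz mod fs = 56 kHz.
56 kHz > fs/2 = 28.35 kHz, folds to fs − 56 kHz = 0.7 kHz.
284.2 kHz mod fs = 0.7 kHz.
0.7 kHz ≤ fs/2 = 28.35 kHz, appears at 0.7 kHz.
35.8 kHz > fs/2 = 28.35 kHz, folds to fs − 35.8 kHz = 20.9 kHz.
65.5 kHz mod fs = 8.8 kHz.
8.8 kHz ≤ fs/2 = 28.35 kHz, appears at 8.8 kHz.
Distinct values: {0.7 kHz, 8.8 kHz, 20.9 kHz}.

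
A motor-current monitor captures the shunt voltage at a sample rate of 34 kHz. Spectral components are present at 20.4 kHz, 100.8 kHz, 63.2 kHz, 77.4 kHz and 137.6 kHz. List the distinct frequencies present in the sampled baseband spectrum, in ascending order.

fs/2 = 17 kHz.
20.4 kHz > fs/2 = 17 kHz, folds to fs − 20.4 kHz = 13.6 kHz.
100.8 kHz mod fs = 32.8 kHz.
32.8 kHz > fs/2 = 17 kHz, folds to fs − 32.8 kHz = 1.2 kHz.
63.2 kHz mod fs = 29.2 kHz.
29.2 kHz > fs/2 = 17 kHz, folds to fs − 29.2 kHz = 4.8 kHz.
77.4 kHz mod fs = 9.4 kHz.
9.4 kHz ≤ fs/2 = 17 kHz, appears at 9.4 kHz.
137.6 kHz mod fs = 1.6 kHz.
1.6 kHz ≤ fs/2 = 17 kHz, appears at 1.6 kHz.
Distinct values: {1.2 kHz, 1.6 kHz, 4.8 kHz, 9.4 kHz, 13.6 kHz}.

1.2 kHz, 1.6 kHz, 4.8 kHz, 9.4 kHz, 13.6 kHz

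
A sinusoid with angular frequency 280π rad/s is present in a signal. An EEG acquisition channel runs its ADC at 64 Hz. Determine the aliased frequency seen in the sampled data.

ω = 280π rad/s → f = ω/(2π) = 140 Hz.
140 Hz mod fs = 12 Hz.
12 Hz ≤ fs/2 = 32 Hz, appears at 12 Hz.

12 Hz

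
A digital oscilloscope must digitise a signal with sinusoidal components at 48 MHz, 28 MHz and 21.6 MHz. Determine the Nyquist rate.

Highest-frequency component: 48 MHz.
Nyquist rate = 2 × 48 MHz = 96 MHz.

96 MHz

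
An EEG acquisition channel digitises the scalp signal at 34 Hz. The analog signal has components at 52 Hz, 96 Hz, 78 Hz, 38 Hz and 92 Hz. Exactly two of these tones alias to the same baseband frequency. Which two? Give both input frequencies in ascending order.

fs/2 = 17 Hz.
52 Hz mod fs = 18 Hz.
18 Hz > fs/2 = 17 Hz, folds to fs − 18 Hz = 16 Hz.
96 Hz mod fs = 28 Hz.
28 Hz > fs/2 = 17 Hz, folds to fs − 28 Hz = 6 Hz.
78 Hz mod fs = 10 Hz.
10 Hz ≤ fs/2 = 17 Hz, appears at 10 Hz.
38 Hz mod fs = 4 Hz.
4 Hz ≤ fs/2 = 17 Hz, appears at 4 Hz.
92 Hz mod fs = 24 Hz.
24 Hz > fs/2 = 17 Hz, folds to fs − 24 Hz = 10 Hz.
78 Hz and 92 Hz both map to 10 Hz.

78 Hz, 92 Hz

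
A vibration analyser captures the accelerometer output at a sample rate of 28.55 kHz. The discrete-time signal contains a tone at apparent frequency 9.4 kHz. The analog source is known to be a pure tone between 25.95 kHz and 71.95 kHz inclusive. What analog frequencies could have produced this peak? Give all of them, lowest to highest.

Frequencies that alias to 9.4 kHz are k·fs ± 9.4 kHz for integer k ≥ 0.
k=0: 9.4 kHz.
k=1: 19.15 kHz, 37.95 kHz.
k=2: 47.7 kHz, 66.5 kHz.
k=3: 76.25 kHz, 95.05 kHz.
Within [25.95 kHz, 71.95 kHz]: 37.95 kHz, 47.7 kHz, 66.5 kHz.

37.95 kHz, 47.7 kHz, 66.5 kHz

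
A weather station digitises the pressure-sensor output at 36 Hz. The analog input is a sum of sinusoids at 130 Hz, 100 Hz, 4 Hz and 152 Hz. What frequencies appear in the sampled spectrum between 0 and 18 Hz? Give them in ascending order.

fs/2 = 18 Hz.
130 Hz mod fs = 22 Hz.
22 Hz > fs/2 = 18 Hz, folds to fs − 22 Hz = 14 Hz.
100 Hz mod fs = 28 Hz.
28 Hz > fs/2 = 18 Hz, folds to fs − 28 Hz = 8 Hz.
4 Hz ≤ fs/2 = 18 Hz, passes unchanged.
152 Hz mod fs = 8 Hz.
8 Hz ≤ fs/2 = 18 Hz, appears at 8 Hz.
Distinct values: {4 Hz, 8 Hz, 14 Hz}.

4 Hz, 8 Hz, 14 Hz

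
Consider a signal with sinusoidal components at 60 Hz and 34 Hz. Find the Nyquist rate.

Highest-frequency component: 60 Hz.
Nyquist rate = 2 × 60 Hz = 120 Hz.

120 Hz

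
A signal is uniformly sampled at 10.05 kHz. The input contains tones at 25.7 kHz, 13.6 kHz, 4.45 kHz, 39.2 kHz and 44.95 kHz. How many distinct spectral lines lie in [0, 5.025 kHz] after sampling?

fs/2 = 5.025 kHz.
25.7 kHz mod fs = 5.6 kHz.
5.6 kHz > fs/2 = 5.025 kHz, folds to fs − 5.6 kHz = 4.45 kHz.
13.6 kHz mod fs = 3.55 kHz.
3.55 kHz ≤ fs/2 = 5.025 kHz, appears at 3.55 kHz.
4.45 kHz ≤ fs/2 = 5.025 kHz, passes unchanged.
39.2 kHz mod fs = 9.05 kHz.
9.05 kHz > fs/2 = 5.025 kHz, folds to fs − 9.05 kHz = 1 kHz.
44.95 kHz mod fs = 4.75 kHz.
4.75 kHz ≤ fs/2 = 5.025 kHz, appears at 4.75 kHz.
Distinct values: {1 kHz, 3.55 kHz, 4.45 kHz, 4.75 kHz} → 4.

4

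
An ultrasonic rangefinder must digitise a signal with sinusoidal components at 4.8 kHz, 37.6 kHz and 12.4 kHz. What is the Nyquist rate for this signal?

75.2 kHz

Highest-frequency component: 37.6 kHz.
Nyquist rate = 2 × 37.6 kHz = 75.2 kHz.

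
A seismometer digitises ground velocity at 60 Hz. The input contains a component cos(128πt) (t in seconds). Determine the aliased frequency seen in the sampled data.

ω = 128π rad/s → f = ω/(2π) = 64 Hz.
64 Hz mod fs = 4 Hz.
4 Hz ≤ fs/2 = 30 Hz, appears at 4 Hz.

4 Hz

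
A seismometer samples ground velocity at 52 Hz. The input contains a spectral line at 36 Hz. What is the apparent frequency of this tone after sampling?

16 Hz

36 Hz > fs/2 = 26 Hz, folds to fs − 36 Hz = 16 Hz.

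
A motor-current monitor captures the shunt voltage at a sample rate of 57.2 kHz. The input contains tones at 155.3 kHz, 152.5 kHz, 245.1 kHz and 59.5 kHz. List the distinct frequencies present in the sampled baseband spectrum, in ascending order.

fs/2 = 28.6 kHz.
155.3 kHz mod fs = 40.9 kHz.
40.9 kHz > fs/2 = 28.6 kHz, folds to fs − 40.9 kHz = 16.3 kHz.
152.5 kHz mod fs = 38.1 kHz.
38.1 kHz > fs/2 = 28.6 kHz, folds to fs − 38.1 kHz = 19.1 kHz.
245.1 kHz mod fs = 16.3 kHz.
16.3 kHz ≤ fs/2 = 28.6 kHz, appears at 16.3 kHz.
59.5 kHz mod fs = 2.3 kHz.
2.3 kHz ≤ fs/2 = 28.6 kHz, appears at 2.3 kHz.
Distinct values: {2.3 kHz, 16.3 kHz, 19.1 kHz}.

2.3 kHz, 16.3 kHz, 19.1 kHz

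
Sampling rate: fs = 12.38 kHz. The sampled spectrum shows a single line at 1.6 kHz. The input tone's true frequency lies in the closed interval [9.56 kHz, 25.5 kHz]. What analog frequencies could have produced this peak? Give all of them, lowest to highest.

10.78 kHz, 13.98 kHz, 23.16 kHz

Frequencies that alias to 1.6 kHz are k·fs ± 1.6 kHz for integer k ≥ 0.
k=0: 1.6 kHz.
k=1: 10.78 kHz, 13.98 kHz.
k=2: 23.16 kHz, 26.36 kHz.
k=3: 35.54 kHz, 38.74 kHz.
Within [9.56 kHz, 25.5 kHz]: 10.78 kHz, 13.98 kHz, 23.16 kHz.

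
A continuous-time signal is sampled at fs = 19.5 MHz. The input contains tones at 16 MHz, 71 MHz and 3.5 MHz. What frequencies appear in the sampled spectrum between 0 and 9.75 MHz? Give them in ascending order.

fs/2 = 9.75 MHz.
16 MHz > fs/2 = 9.75 MHz, folds to fs − 16 MHz = 3.5 MHz.
71 MHz mod fs = 12.5 MHz.
12.5 MHz > fs/2 = 9.75 MHz, folds to fs − 12.5 MHz = 7 MHz.
3.5 MHz ≤ fs/2 = 9.75 MHz, passes unchanged.
Distinct values: {3.5 MHz, 7 MHz}.

3.5 MHz, 7 MHz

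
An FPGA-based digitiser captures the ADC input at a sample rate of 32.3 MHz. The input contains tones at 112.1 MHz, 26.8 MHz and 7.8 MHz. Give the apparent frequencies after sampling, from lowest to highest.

fs/2 = 16.15 MHz.
112.1 MHz mod fs = 15.2 MHz.
15.2 MHz ≤ fs/2 = 16.15 MHz, appears at 15.2 MHz.
26.8 MHz > fs/2 = 16.15 MHz, folds to fs − 26.8 MHz = 5.5 MHz.
7.8 MHz ≤ fs/2 = 16.15 MHz, passes unchanged.
Distinct values: {5.5 MHz, 7.8 MHz, 15.2 MHz}.

5.5 MHz, 7.8 MHz, 15.2 MHz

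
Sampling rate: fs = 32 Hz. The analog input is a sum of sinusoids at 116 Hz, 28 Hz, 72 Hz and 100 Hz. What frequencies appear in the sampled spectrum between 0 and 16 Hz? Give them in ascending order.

4 Hz, 8 Hz, 12 Hz

fs/2 = 16 Hz.
116 Hz mod fs = 20 Hz.
20 Hz > fs/2 = 16 Hz, folds to fs − 20 Hz = 12 Hz.
28 Hz > fs/2 = 16 Hz, folds to fs − 28 Hz = 4 Hz.
72 Hz mod fs = 8 Hz.
8 Hz ≤ fs/2 = 16 Hz, appears at 8 Hz.
100 Hz mod fs = 4 Hz.
4 Hz ≤ fs/2 = 16 Hz, appears at 4 Hz.
Distinct values: {4 Hz, 8 Hz, 12 Hz}.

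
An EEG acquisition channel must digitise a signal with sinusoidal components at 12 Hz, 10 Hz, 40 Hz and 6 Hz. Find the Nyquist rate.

80 Hz

Highest-frequency component: 40 Hz.
Nyquist rate = 2 × 40 Hz = 80 Hz.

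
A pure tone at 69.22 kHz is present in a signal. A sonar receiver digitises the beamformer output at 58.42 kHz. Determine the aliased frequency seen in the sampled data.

10.8 kHz

69.22 kHz mod fs = 10.8 kHz.
10.8 kHz ≤ fs/2 = 29.21 kHz, appears at 10.8 kHz.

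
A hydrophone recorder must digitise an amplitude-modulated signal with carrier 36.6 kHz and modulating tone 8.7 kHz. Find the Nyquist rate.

AM sidebands sit at fc ± fm = 27.9 kHz and 45.3 kHz.
Highest-frequency component: 45.3 kHz.
Nyquist rate = 2 × 45.3 kHz = 90.6 kHz.

90.6 kHz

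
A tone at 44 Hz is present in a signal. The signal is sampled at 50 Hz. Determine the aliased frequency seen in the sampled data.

6 Hz

44 Hz > fs/2 = 25 Hz, folds to fs − 44 Hz = 6 Hz.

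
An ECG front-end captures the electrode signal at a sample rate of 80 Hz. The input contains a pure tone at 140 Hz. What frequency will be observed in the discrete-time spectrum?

20 Hz

140 Hz mod fs = 60 Hz.
60 Hz > fs/2 = 40 Hz, folds to fs − 60 Hz = 20 Hz.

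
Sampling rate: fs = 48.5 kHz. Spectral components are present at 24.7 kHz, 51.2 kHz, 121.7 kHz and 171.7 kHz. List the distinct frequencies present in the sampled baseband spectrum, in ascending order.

fs/2 = 24.25 kHz.
24.7 kHz > fs/2 = 24.25 kHz, folds to fs − 24.7 kHz = 23.8 kHz.
51.2 kHz mod fs = 2.7 kHz.
2.7 kHz ≤ fs/2 = 24.25 kHz, appears at 2.7 kHz.
121.7 kHz mod fs = 24.7 kHz.
24.7 kHz > fs/2 = 24.25 kHz, folds to fs − 24.7 kHz = 23.8 kHz.
171.7 kHz mod fs = 26.2 kHz.
26.2 kHz > fs/2 = 24.25 kHz, folds to fs − 26.2 kHz = 22.3 kHz.
Distinct values: {2.7 kHz, 22.3 kHz, 23.8 kHz}.

2.7 kHz, 22.3 kHz, 23.8 kHz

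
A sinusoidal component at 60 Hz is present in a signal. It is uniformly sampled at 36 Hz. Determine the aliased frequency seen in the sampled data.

12 Hz

60 Hz mod fs = 24 Hz.
24 Hz > fs/2 = 18 Hz, folds to fs − 24 Hz = 12 Hz.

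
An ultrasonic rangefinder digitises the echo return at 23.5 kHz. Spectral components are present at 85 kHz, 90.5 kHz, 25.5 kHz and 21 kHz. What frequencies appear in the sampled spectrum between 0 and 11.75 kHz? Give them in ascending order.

fs/2 = 11.75 kHz.
85 kHz mod fs = 14.5 kHz.
14.5 kHz > fs/2 = 11.75 kHz, folds to fs − 14.5 kHz = 9 kHz.
90.5 kHz mod fs = 20 kHz.
20 kHz > fs/2 = 11.75 kHz, folds to fs − 20 kHz = 3.5 kHz.
25.5 kHz mod fs = 2 kHz.
2 kHz ≤ fs/2 = 11.75 kHz, appears at 2 kHz.
21 kHz > fs/2 = 11.75 kHz, folds to fs − 21 kHz = 2.5 kHz.
Distinct values: {2 kHz, 2.5 kHz, 3.5 kHz, 9 kHz}.

2 kHz, 2.5 kHz, 3.5 kHz, 9 kHz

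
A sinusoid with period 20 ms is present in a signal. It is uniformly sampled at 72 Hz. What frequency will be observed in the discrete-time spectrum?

22 Hz

T = 20 ms → f = 1/T = 50 Hz.
50 Hz > fs/2 = 36 Hz, folds to fs − 50 Hz = 22 Hz.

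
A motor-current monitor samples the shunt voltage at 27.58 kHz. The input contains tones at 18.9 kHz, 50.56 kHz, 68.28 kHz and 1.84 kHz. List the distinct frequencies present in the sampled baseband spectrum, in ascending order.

fs/2 = 13.79 kHz.
18.9 kHz > fs/2 = 13.79 kHz, folds to fs − 18.9 kHz = 8.68 kHz.
50.56 kHz mod fs = 22.98 kHz.
22.98 kHz > fs/2 = 13.79 kHz, folds to fs − 22.98 kHz = 4.6 kHz.
68.28 kHz mod fs = 13.12 kHz.
13.12 kHz ≤ fs/2 = 13.79 kHz, appears at 13.12 kHz.
1.84 kHz ≤ fs/2 = 13.79 kHz, passes unchanged.
Distinct values: {1.84 kHz, 4.6 kHz, 8.68 kHz, 13.12 kHz}.

1.84 kHz, 4.6 kHz, 8.68 kHz, 13.12 kHz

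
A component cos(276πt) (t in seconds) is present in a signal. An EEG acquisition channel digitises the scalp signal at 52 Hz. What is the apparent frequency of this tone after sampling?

ω = 276π rad/s → f = ω/(2π) = 138 Hz.
138 Hz mod fs = 34 Hz.
34 Hz > fs/2 = 26 Hz, folds to fs − 34 Hz = 18 Hz.

18 Hz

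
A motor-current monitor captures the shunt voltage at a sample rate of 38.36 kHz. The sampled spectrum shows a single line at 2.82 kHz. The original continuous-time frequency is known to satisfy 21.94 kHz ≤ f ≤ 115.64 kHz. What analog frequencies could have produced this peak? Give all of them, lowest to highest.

35.54 kHz, 41.18 kHz, 73.9 kHz, 79.54 kHz, 112.26 kHz

Frequencies that alias to 2.82 kHz are k·fs ± 2.82 kHz for integer k ≥ 0.
k=0: 2.82 kHz.
k=1: 35.54 kHz, 41.18 kHz.
k=2: 73.9 kHz, 79.54 kHz.
k=3: 112.26 kHz, 117.9 kHz.
k=4: 150.62 kHz, 156.26 kHz.
Within [21.94 kHz, 115.64 kHz]: 35.54 kHz, 41.18 kHz, 73.9 kHz, 79.54 kHz, 112.26 kHz.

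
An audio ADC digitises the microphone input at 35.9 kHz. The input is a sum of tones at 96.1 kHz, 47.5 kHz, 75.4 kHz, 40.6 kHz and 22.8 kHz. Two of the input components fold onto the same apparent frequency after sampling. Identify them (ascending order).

47.5 kHz, 96.1 kHz

fs/2 = 17.95 kHz.
96.1 kHz mod fs = 24.3 kHz.
24.3 kHz > fs/2 = 17.95 kHz, folds to fs − 24.3 kHz = 11.6 kHz.
47.5 kHz mod fs = 11.6 kHz.
11.6 kHz ≤ fs/2 = 17.95 kHz, appears at 11.6 kHz.
75.4 kHz mod fs = 3.6 kHz.
3.6 kHz ≤ fs/2 = 17.95 kHz, appears at 3.6 kHz.
40.6 kHz mod fs = 4.7 kHz.
4.7 kHz ≤ fs/2 = 17.95 kHz, appears at 4.7 kHz.
22.8 kHz > fs/2 = 17.95 kHz, folds to fs − 22.8 kHz = 13.1 kHz.
47.5 kHz and 96.1 kHz both map to 11.6 kHz.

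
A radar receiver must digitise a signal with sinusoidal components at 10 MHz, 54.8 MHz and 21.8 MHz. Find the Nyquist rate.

Highest-frequency component: 54.8 MHz.
Nyquist rate = 2 × 54.8 MHz = 109.6 MHz.

109.6 MHz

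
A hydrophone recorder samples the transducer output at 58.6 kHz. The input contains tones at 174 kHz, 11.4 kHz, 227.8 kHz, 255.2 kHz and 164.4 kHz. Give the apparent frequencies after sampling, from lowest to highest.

1.8 kHz, 6.6 kHz, 11.4 kHz, 20.8 kHz

fs/2 = 29.3 kHz.
174 kHz mod fs = 56.8 kHz.
56.8 kHz > fs/2 = 29.3 kHz, folds to fs − 56.8 kHz = 1.8 kHz.
11.4 kHz ≤ fs/2 = 29.3 kHz, passes unchanged.
227.8 kHz mod fs = 52 kHz.
52 kHz > fs/2 = 29.3 kHz, folds to fs − 52 kHz = 6.6 kHz.
255.2 kHz mod fs = 20.8 kHz.
20.8 kHz ≤ fs/2 = 29.3 kHz, appears at 20.8 kHz.
164.4 kHz mod fs = 47.2 kHz.
47.2 kHz > fs/2 = 29.3 kHz, folds to fs − 47.2 kHz = 11.4 kHz.
Distinct values: {1.8 kHz, 6.6 kHz, 11.4 kHz, 20.8 kHz}.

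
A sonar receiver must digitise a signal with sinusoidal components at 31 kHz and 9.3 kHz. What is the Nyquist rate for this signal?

62 kHz

Highest-frequency component: 31 kHz.
Nyquist rate = 2 × 31 kHz = 62 kHz.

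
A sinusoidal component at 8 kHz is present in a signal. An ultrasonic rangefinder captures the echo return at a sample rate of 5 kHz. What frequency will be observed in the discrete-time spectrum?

2 kHz

8 kHz mod fs = 3 kHz.
3 kHz > fs/2 = 2.5 kHz, folds to fs − 3 kHz = 2 kHz.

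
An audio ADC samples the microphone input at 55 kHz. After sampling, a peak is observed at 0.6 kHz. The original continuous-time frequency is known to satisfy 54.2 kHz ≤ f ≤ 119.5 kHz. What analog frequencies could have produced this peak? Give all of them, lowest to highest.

Frequencies that alias to 0.6 kHz are k·fs ± 0.6 kHz for integer k ≥ 0.
k=0: 0.6 kHz.
k=1: 54.4 kHz, 55.6 kHz.
k=2: 109.4 kHz, 110.6 kHz.
k=3: 164.4 kHz, 165.6 kHz.
Within [54.2 kHz, 119.5 kHz]: 54.4 kHz, 55.6 kHz, 109.4 kHz, 110.6 kHz.

54.4 kHz, 55.6 kHz, 109.4 kHz, 110.6 kHz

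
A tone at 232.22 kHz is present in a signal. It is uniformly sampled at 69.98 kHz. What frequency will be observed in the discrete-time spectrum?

22.28 kHz

232.22 kHz mod fs = 22.28 kHz.
22.28 kHz ≤ fs/2 = 34.99 kHz, appears at 22.28 kHz.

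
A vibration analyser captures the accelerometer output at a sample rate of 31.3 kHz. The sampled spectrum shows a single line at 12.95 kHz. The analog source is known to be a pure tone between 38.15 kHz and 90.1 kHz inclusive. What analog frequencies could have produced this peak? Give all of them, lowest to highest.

Frequencies that alias to 12.95 kHz are k·fs ± 12.95 kHz for integer k ≥ 0.
k=0: 12.95 kHz.
k=1: 18.35 kHz, 44.25 kHz.
k=2: 49.65 kHz, 75.55 kHz.
k=3: 80.95 kHz, 106.85 kHz.
k=4: 112.25 kHz, 138.15 kHz.
Within [38.15 kHz, 90.1 kHz]: 44.25 kHz, 49.65 kHz, 75.55 kHz, 80.95 kHz.

44.25 kHz, 49.65 kHz, 75.55 kHz, 80.95 kHz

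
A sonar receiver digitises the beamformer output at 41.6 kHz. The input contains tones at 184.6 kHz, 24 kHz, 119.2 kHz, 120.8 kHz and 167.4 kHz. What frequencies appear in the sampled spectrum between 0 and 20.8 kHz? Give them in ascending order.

1 kHz, 4 kHz, 5.6 kHz, 17.6 kHz, 18.2 kHz

fs/2 = 20.8 kHz.
184.6 kHz mod fs = 18.2 kHz.
18.2 kHz ≤ fs/2 = 20.8 kHz, appears at 18.2 kHz.
24 kHz > fs/2 = 20.8 kHz, folds to fs − 24 kHz = 17.6 kHz.
119.2 kHz mod fs = 36 kHz.
36 kHz > fs/2 = 20.8 kHz, folds to fs − 36 kHz = 5.6 kHz.
120.8 kHz mod fs = 37.6 kHz.
37.6 kHz > fs/2 = 20.8 kHz, folds to fs − 37.6 kHz = 4 kHz.
167.4 kHz mod fs = 1 kHz.
1 kHz ≤ fs/2 = 20.8 kHz, appears at 1 kHz.
Distinct values: {1 kHz, 4 kHz, 5.6 kHz, 17.6 kHz, 18.2 kHz}.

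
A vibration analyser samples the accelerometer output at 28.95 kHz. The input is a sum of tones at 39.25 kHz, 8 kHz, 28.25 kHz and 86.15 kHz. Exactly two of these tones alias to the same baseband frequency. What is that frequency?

fs/2 = 14.475 kHz.
39.25 kHz mod fs = 10.3 kHz.
10.3 kHz ≤ fs/2 = 14.475 kHz, appears at 10.3 kHz.
8 kHz ≤ fs/2 = 14.475 kHz, passes unchanged.
28.25 kHz > fs/2 = 14.475 kHz, folds to fs − 28.25 kHz = 0.7 kHz.
86.15 kHz mod fs = 28.25 kHz.
28.25 kHz > fs/2 = 14.475 kHz, folds to fs − 28.25 kHz = 0.7 kHz.
28.25 kHz and 86.15 kHz both map to 0.7 kHz.

0.7 kHz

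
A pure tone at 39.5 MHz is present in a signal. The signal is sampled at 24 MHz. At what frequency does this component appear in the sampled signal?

8.5 MHz

39.5 MHz mod fs = 15.5 MHz.
15.5 MHz > fs/2 = 12 MHz, folds to fs − 15.5 MHz = 8.5 MHz.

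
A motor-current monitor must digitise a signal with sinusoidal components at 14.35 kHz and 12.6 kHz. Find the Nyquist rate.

Highest-frequency component: 14.35 kHz.
Nyquist rate = 2 × 14.35 kHz = 28.7 kHz.

28.7 kHz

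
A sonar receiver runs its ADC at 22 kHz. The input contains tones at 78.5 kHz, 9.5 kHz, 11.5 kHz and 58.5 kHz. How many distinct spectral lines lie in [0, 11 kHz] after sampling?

3

fs/2 = 11 kHz.
78.5 kHz mod fs = 12.5 kHz.
12.5 kHz > fs/2 = 11 kHz, folds to fs − 12.5 kHz = 9.5 kHz.
9.5 kHz ≤ fs/2 = 11 kHz, passes unchanged.
11.5 kHz > fs/2 = 11 kHz, folds to fs − 11.5 kHz = 10.5 kHz.
58.5 kHz mod fs = 14.5 kHz.
14.5 kHz > fs/2 = 11 kHz, folds to fs − 14.5 kHz = 7.5 kHz.
Distinct values: {7.5 kHz, 9.5 kHz, 10.5 kHz} → 3.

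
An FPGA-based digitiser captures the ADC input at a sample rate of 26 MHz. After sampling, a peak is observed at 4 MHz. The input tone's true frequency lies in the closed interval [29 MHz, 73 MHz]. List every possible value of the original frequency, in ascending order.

Frequencies that alias to 4 MHz are k·fs ± 4 MHz for integer k ≥ 0.
k=0: 4 MHz.
k=1: 22 MHz, 30 MHz.
k=2: 48 MHz, 56 MHz.
k=3: 74 MHz, 82 MHz.
Within [29 MHz, 73 MHz]: 30 MHz, 48 MHz, 56 MHz.

30 MHz, 48 MHz, 56 MHz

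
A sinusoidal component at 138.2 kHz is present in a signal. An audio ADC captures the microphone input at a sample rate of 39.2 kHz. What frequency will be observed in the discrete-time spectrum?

18.6 kHz

138.2 kHz mod fs = 20.6 kHz.
20.6 kHz > fs/2 = 19.6 kHz, folds to fs − 20.6 kHz = 18.6 kHz.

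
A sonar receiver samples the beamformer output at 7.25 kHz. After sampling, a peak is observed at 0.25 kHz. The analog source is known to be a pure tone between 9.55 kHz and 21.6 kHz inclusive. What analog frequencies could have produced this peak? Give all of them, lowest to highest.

Frequencies that alias to 0.25 kHz are k·fs ± 0.25 kHz for integer k ≥ 0.
k=0: 0.25 kHz.
k=1: 7 kHz, 7.5 kHz.
k=2: 14.25 kHz, 14.75 kHz.
k=3: 21.5 kHz, 22 kHz.
k=4: 28.75 kHz, 29.25 kHz.
Within [9.55 kHz, 21.6 kHz]: 14.25 kHz, 14.75 kHz, 21.5 kHz.

14.25 kHz, 14.75 kHz, 21.5 kHz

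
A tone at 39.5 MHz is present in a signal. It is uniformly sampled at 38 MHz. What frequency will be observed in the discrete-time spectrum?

39.5 MHz mod fs = 1.5 MHz.
1.5 MHz ≤ fs/2 = 19 MHz, appears at 1.5 MHz.

1.5 MHz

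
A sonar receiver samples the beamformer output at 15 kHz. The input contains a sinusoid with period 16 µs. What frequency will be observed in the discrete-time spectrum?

2.5 kHz

T = 16 µs → f = 1/T = 62.5 kHz.
62.5 kHz mod fs = 2.5 kHz.
2.5 kHz ≤ fs/2 = 7.5 kHz, appears at 2.5 kHz.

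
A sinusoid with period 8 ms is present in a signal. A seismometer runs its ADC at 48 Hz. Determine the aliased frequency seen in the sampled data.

19 Hz

T = 8 ms → f = 1/T = 125 Hz.
125 Hz mod fs = 29 Hz.
29 Hz > fs/2 = 24 Hz, folds to fs − 29 Hz = 19 Hz.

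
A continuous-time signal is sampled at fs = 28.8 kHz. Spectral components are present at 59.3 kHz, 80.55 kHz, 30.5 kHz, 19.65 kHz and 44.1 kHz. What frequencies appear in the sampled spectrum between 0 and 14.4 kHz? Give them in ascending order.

1.7 kHz, 5.85 kHz, 9.15 kHz, 13.5 kHz

fs/2 = 14.4 kHz.
59.3 kHz mod fs = 1.7 kHz.
1.7 kHz ≤ fs/2 = 14.4 kHz, appears at 1.7 kHz.
80.55 kHz mod fs = 22.95 kHz.
22.95 kHz > fs/2 = 14.4 kHz, folds to fs − 22.95 kHz = 5.85 kHz.
30.5 kHz mod fs = 1.7 kHz.
1.7 kHz ≤ fs/2 = 14.4 kHz, appears at 1.7 kHz.
19.65 kHz > fs/2 = 14.4 kHz, folds to fs − 19.65 kHz = 9.15 kHz.
44.1 kHz mod fs = 15.3 kHz.
15.3 kHz > fs/2 = 14.4 kHz, folds to fs − 15.3 kHz = 13.5 kHz.
Distinct values: {1.7 kHz, 5.85 kHz, 9.15 kHz, 13.5 kHz}.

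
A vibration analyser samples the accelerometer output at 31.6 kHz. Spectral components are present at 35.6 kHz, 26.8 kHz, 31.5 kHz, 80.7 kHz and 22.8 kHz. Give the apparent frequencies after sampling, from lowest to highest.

fs/2 = 15.8 kHz.
35.6 kHz mod fs = 4 kHz.
4 kHz ≤ fs/2 = 15.8 kHz, appears at 4 kHz.
26.8 kHz > fs/2 = 15.8 kHz, folds to fs − 26.8 kHz = 4.8 kHz.
31.5 kHz > fs/2 = 15.8 kHz, folds to fs − 31.5 kHz = 0.1 kHz.
80.7 kHz mod fs = 17.5 kHz.
17.5 kHz > fs/2 = 15.8 kHz, folds to fs − 17.5 kHz = 14.1 kHz.
22.8 kHz > fs/2 = 15.8 kHz, folds to fs − 22.8 kHz = 8.8 kHz.
Distinct values: {0.1 kHz, 4 kHz, 4.8 kHz, 8.8 kHz, 14.1 kHz}.

0.1 kHz, 4 kHz, 4.8 kHz, 8.8 kHz, 14.1 kHz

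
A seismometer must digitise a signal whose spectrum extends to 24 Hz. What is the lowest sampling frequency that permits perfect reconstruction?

48 Hz

Nyquist rate = 2 × 24 Hz = 48 Hz.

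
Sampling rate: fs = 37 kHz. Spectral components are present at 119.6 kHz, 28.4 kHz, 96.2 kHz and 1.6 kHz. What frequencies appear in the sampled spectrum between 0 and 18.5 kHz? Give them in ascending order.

fs/2 = 18.5 kHz.
119.6 kHz mod fs = 8.6 kHz.
8.6 kHz ≤ fs/2 = 18.5 kHz, appears at 8.6 kHz.
28.4 kHz > fs/2 = 18.5 kHz, folds to fs − 28.4 kHz = 8.6 kHz.
96.2 kHz mod fs = 22.2 kHz.
22.2 kHz > fs/2 = 18.5 kHz, folds to fs − 22.2 kHz = 14.8 kHz.
1.6 kHz ≤ fs/2 = 18.5 kHz, passes unchanged.
Distinct values: {1.6 kHz, 8.6 kHz, 14.8 kHz}.

1.6 kHz, 8.6 kHz, 14.8 kHz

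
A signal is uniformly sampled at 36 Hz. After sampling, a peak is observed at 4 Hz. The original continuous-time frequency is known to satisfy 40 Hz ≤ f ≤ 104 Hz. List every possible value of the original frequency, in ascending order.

Frequencies that alias to 4 Hz are k·fs ± 4 Hz for integer k ≥ 0.
k=0: 4 Hz.
k=1: 32 Hz, 40 Hz.
k=2: 68 Hz, 76 Hz.
k=3: 104 Hz, 112 Hz.
k=4: 140 Hz, 148 Hz.
Within [40 Hz, 104 Hz]: 40 Hz, 68 Hz, 76 Hz, 104 Hz.

40 Hz, 68 Hz, 76 Hz, 104 Hz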